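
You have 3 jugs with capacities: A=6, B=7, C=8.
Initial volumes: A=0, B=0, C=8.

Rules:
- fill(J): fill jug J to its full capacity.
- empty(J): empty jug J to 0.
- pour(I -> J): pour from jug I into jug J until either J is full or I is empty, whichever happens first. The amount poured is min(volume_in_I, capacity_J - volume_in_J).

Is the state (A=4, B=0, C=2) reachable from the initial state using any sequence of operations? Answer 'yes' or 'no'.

Answer: yes

Derivation:
BFS from (A=0, B=0, C=8):
  1. pour(C -> A) -> (A=6 B=0 C=2)
  2. pour(C -> B) -> (A=6 B=2 C=0)
  3. pour(A -> C) -> (A=0 B=2 C=6)
  4. fill(A) -> (A=6 B=2 C=6)
  5. pour(A -> C) -> (A=4 B=2 C=8)
  6. empty(C) -> (A=4 B=2 C=0)
  7. pour(B -> C) -> (A=4 B=0 C=2)
Target reached → yes.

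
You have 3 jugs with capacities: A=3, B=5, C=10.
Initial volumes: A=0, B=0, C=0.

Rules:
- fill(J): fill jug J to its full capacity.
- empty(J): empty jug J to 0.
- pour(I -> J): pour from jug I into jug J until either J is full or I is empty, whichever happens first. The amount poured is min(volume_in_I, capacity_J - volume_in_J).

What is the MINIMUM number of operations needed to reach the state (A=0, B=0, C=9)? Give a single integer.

BFS from (A=0, B=0, C=0). One shortest path:
  1. fill(A) -> (A=3 B=0 C=0)
  2. pour(A -> C) -> (A=0 B=0 C=3)
  3. fill(A) -> (A=3 B=0 C=3)
  4. pour(A -> C) -> (A=0 B=0 C=6)
  5. fill(A) -> (A=3 B=0 C=6)
  6. pour(A -> C) -> (A=0 B=0 C=9)
Reached target in 6 moves.

Answer: 6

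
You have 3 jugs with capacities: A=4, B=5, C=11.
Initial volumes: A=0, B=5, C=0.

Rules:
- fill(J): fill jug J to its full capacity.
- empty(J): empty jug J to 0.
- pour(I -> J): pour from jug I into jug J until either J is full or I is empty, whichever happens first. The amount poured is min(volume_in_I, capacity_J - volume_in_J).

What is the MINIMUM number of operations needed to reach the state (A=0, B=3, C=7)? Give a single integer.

BFS from (A=0, B=5, C=0). One shortest path:
  1. fill(A) -> (A=4 B=5 C=0)
  2. pour(A -> C) -> (A=0 B=5 C=4)
  3. pour(B -> C) -> (A=0 B=0 C=9)
  4. fill(B) -> (A=0 B=5 C=9)
  5. pour(B -> C) -> (A=0 B=3 C=11)
  6. pour(C -> A) -> (A=4 B=3 C=7)
  7. empty(A) -> (A=0 B=3 C=7)
Reached target in 7 moves.

Answer: 7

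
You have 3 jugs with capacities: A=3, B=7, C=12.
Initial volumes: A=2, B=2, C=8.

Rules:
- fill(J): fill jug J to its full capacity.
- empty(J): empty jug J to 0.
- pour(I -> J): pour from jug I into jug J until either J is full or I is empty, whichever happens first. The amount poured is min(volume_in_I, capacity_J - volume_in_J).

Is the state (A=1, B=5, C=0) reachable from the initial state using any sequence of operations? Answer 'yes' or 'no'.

Answer: yes

Derivation:
BFS from (A=2, B=2, C=8):
  1. fill(A) -> (A=3 B=2 C=8)
  2. pour(A -> B) -> (A=0 B=5 C=8)
  3. pour(C -> A) -> (A=3 B=5 C=5)
  4. pour(A -> B) -> (A=1 B=7 C=5)
  5. empty(B) -> (A=1 B=0 C=5)
  6. pour(C -> B) -> (A=1 B=5 C=0)
Target reached → yes.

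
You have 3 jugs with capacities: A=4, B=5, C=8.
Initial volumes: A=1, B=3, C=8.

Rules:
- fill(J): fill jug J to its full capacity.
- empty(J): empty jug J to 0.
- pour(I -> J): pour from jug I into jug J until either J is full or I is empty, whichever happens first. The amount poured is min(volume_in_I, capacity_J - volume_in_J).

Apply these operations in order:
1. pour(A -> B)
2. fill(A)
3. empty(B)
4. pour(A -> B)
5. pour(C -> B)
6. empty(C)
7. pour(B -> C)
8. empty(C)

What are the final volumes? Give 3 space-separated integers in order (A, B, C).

Step 1: pour(A -> B) -> (A=0 B=4 C=8)
Step 2: fill(A) -> (A=4 B=4 C=8)
Step 3: empty(B) -> (A=4 B=0 C=8)
Step 4: pour(A -> B) -> (A=0 B=4 C=8)
Step 5: pour(C -> B) -> (A=0 B=5 C=7)
Step 6: empty(C) -> (A=0 B=5 C=0)
Step 7: pour(B -> C) -> (A=0 B=0 C=5)
Step 8: empty(C) -> (A=0 B=0 C=0)

Answer: 0 0 0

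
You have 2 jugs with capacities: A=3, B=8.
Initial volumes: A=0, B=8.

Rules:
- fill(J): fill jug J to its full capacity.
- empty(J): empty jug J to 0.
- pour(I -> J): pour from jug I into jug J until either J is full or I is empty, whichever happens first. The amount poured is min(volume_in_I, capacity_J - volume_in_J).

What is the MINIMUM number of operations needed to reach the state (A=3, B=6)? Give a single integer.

BFS from (A=0, B=8). One shortest path:
  1. fill(A) -> (A=3 B=8)
  2. empty(B) -> (A=3 B=0)
  3. pour(A -> B) -> (A=0 B=3)
  4. fill(A) -> (A=3 B=3)
  5. pour(A -> B) -> (A=0 B=6)
  6. fill(A) -> (A=3 B=6)
Reached target in 6 moves.

Answer: 6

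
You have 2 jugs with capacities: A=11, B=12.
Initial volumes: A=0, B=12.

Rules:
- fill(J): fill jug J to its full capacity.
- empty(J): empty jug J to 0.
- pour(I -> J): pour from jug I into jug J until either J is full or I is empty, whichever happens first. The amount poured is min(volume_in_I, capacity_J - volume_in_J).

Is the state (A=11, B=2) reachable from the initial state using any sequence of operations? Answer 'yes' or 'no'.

Answer: yes

Derivation:
BFS from (A=0, B=12):
  1. pour(B -> A) -> (A=11 B=1)
  2. empty(A) -> (A=0 B=1)
  3. pour(B -> A) -> (A=1 B=0)
  4. fill(B) -> (A=1 B=12)
  5. pour(B -> A) -> (A=11 B=2)
Target reached → yes.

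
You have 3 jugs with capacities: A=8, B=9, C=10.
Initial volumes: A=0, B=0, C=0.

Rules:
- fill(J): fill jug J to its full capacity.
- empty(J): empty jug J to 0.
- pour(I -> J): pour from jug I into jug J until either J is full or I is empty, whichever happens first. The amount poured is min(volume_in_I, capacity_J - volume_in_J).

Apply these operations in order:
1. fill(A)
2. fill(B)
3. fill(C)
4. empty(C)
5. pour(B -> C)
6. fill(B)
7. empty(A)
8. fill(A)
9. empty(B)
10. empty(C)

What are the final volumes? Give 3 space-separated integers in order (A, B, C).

Step 1: fill(A) -> (A=8 B=0 C=0)
Step 2: fill(B) -> (A=8 B=9 C=0)
Step 3: fill(C) -> (A=8 B=9 C=10)
Step 4: empty(C) -> (A=8 B=9 C=0)
Step 5: pour(B -> C) -> (A=8 B=0 C=9)
Step 6: fill(B) -> (A=8 B=9 C=9)
Step 7: empty(A) -> (A=0 B=9 C=9)
Step 8: fill(A) -> (A=8 B=9 C=9)
Step 9: empty(B) -> (A=8 B=0 C=9)
Step 10: empty(C) -> (A=8 B=0 C=0)

Answer: 8 0 0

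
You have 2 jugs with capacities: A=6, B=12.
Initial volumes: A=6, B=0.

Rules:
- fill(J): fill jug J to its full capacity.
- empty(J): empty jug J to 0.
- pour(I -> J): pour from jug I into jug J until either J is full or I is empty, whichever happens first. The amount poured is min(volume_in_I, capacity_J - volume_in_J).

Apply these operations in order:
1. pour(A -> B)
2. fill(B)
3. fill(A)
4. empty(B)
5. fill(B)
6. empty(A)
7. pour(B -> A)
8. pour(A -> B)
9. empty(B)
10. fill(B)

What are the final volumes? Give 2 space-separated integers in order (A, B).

Step 1: pour(A -> B) -> (A=0 B=6)
Step 2: fill(B) -> (A=0 B=12)
Step 3: fill(A) -> (A=6 B=12)
Step 4: empty(B) -> (A=6 B=0)
Step 5: fill(B) -> (A=6 B=12)
Step 6: empty(A) -> (A=0 B=12)
Step 7: pour(B -> A) -> (A=6 B=6)
Step 8: pour(A -> B) -> (A=0 B=12)
Step 9: empty(B) -> (A=0 B=0)
Step 10: fill(B) -> (A=0 B=12)

Answer: 0 12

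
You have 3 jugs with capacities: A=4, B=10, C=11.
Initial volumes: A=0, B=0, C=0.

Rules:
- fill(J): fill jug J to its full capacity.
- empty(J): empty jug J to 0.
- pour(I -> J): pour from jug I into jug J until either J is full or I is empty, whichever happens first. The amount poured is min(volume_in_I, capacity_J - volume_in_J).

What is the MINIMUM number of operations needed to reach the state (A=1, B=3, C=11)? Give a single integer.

Answer: 7

Derivation:
BFS from (A=0, B=0, C=0). One shortest path:
  1. fill(C) -> (A=0 B=0 C=11)
  2. pour(C -> A) -> (A=4 B=0 C=7)
  3. pour(C -> B) -> (A=4 B=7 C=0)
  4. pour(A -> C) -> (A=0 B=7 C=4)
  5. fill(A) -> (A=4 B=7 C=4)
  6. pour(A -> B) -> (A=1 B=10 C=4)
  7. pour(B -> C) -> (A=1 B=3 C=11)
Reached target in 7 moves.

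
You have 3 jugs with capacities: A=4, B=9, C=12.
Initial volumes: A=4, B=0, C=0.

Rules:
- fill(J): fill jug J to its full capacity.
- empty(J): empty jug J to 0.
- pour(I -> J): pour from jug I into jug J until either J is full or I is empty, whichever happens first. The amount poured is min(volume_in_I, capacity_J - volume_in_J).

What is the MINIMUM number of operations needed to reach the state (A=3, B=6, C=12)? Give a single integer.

BFS from (A=4, B=0, C=0). One shortest path:
  1. empty(A) -> (A=0 B=0 C=0)
  2. fill(C) -> (A=0 B=0 C=12)
  3. pour(C -> B) -> (A=0 B=9 C=3)
  4. pour(C -> A) -> (A=3 B=9 C=0)
  5. pour(B -> C) -> (A=3 B=0 C=9)
  6. fill(B) -> (A=3 B=9 C=9)
  7. pour(B -> C) -> (A=3 B=6 C=12)
Reached target in 7 moves.

Answer: 7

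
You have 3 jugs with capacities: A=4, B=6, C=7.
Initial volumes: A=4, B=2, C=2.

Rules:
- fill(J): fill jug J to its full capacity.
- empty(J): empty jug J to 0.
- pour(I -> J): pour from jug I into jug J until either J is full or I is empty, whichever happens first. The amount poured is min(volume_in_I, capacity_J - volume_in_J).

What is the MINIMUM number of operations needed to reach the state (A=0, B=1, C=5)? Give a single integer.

BFS from (A=4, B=2, C=2). One shortest path:
  1. empty(A) -> (A=0 B=2 C=2)
  2. pour(B -> A) -> (A=2 B=0 C=2)
  3. fill(B) -> (A=2 B=6 C=2)
  4. pour(B -> C) -> (A=2 B=1 C=7)
  5. pour(C -> A) -> (A=4 B=1 C=5)
  6. empty(A) -> (A=0 B=1 C=5)
Reached target in 6 moves.

Answer: 6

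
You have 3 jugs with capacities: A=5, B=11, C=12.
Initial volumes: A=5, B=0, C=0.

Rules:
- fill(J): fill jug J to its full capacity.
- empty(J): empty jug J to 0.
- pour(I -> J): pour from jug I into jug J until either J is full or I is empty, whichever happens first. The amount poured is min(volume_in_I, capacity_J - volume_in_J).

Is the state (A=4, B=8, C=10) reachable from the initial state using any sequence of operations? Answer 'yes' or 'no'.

BFS explored all 496 reachable states.
Reachable set includes: (0,0,0), (0,0,1), (0,0,2), (0,0,3), (0,0,4), (0,0,5), (0,0,6), (0,0,7), (0,0,8), (0,0,9), (0,0,10), (0,0,11) ...
Target (A=4, B=8, C=10) not in reachable set → no.

Answer: no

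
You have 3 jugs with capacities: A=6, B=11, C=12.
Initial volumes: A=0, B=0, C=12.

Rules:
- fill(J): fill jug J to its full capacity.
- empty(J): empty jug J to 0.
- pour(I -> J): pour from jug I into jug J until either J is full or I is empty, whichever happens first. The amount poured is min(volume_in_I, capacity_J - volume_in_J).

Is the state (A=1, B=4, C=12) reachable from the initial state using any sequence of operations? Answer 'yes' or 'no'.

Answer: yes

Derivation:
BFS from (A=0, B=0, C=12):
  1. pour(C -> B) -> (A=0 B=11 C=1)
  2. pour(B -> A) -> (A=6 B=5 C=1)
  3. empty(A) -> (A=0 B=5 C=1)
  4. pour(C -> A) -> (A=1 B=5 C=0)
  5. pour(B -> C) -> (A=1 B=0 C=5)
  6. fill(B) -> (A=1 B=11 C=5)
  7. pour(B -> C) -> (A=1 B=4 C=12)
Target reached → yes.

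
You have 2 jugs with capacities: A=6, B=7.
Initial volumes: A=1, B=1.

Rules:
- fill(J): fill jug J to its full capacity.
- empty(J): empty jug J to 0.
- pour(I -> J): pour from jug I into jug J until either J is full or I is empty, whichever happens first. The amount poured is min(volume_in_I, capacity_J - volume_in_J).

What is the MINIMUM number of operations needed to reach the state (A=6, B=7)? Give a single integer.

Answer: 2

Derivation:
BFS from (A=1, B=1). One shortest path:
  1. fill(A) -> (A=6 B=1)
  2. fill(B) -> (A=6 B=7)
Reached target in 2 moves.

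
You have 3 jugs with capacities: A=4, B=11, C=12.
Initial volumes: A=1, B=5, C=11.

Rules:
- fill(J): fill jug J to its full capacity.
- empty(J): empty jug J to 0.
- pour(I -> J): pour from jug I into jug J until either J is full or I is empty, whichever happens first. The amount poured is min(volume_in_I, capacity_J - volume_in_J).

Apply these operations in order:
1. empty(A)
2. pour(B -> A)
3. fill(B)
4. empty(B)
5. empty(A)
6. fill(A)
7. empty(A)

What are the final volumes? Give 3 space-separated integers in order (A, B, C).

Answer: 0 0 11

Derivation:
Step 1: empty(A) -> (A=0 B=5 C=11)
Step 2: pour(B -> A) -> (A=4 B=1 C=11)
Step 3: fill(B) -> (A=4 B=11 C=11)
Step 4: empty(B) -> (A=4 B=0 C=11)
Step 5: empty(A) -> (A=0 B=0 C=11)
Step 6: fill(A) -> (A=4 B=0 C=11)
Step 7: empty(A) -> (A=0 B=0 C=11)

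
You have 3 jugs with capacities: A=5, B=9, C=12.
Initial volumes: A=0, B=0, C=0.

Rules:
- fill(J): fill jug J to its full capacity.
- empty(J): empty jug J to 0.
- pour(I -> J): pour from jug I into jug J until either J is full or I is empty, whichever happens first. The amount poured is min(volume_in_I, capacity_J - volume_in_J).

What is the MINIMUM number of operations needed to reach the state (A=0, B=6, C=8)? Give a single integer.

Answer: 7

Derivation:
BFS from (A=0, B=0, C=0). One shortest path:
  1. fill(A) -> (A=5 B=0 C=0)
  2. fill(B) -> (A=5 B=9 C=0)
  3. pour(B -> C) -> (A=5 B=0 C=9)
  4. pour(A -> C) -> (A=2 B=0 C=12)
  5. pour(C -> B) -> (A=2 B=9 C=3)
  6. pour(B -> A) -> (A=5 B=6 C=3)
  7. pour(A -> C) -> (A=0 B=6 C=8)
Reached target in 7 moves.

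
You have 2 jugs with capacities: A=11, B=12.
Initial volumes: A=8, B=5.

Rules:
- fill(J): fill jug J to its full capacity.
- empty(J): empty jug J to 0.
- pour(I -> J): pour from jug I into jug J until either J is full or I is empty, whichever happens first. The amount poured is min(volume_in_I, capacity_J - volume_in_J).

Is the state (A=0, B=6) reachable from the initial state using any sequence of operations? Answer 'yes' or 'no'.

BFS from (A=8, B=5):
  1. empty(A) -> (A=0 B=5)
  2. pour(B -> A) -> (A=5 B=0)
  3. fill(B) -> (A=5 B=12)
  4. pour(B -> A) -> (A=11 B=6)
  5. empty(A) -> (A=0 B=6)
Target reached → yes.

Answer: yes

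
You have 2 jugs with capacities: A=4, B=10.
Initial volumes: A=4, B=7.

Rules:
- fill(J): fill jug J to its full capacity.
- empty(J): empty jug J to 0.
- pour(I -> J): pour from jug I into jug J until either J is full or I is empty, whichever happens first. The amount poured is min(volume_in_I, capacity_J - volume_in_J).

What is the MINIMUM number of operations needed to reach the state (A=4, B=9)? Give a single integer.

Answer: 6

Derivation:
BFS from (A=4, B=7). One shortest path:
  1. empty(A) -> (A=0 B=7)
  2. pour(B -> A) -> (A=4 B=3)
  3. empty(A) -> (A=0 B=3)
  4. pour(B -> A) -> (A=3 B=0)
  5. fill(B) -> (A=3 B=10)
  6. pour(B -> A) -> (A=4 B=9)
Reached target in 6 moves.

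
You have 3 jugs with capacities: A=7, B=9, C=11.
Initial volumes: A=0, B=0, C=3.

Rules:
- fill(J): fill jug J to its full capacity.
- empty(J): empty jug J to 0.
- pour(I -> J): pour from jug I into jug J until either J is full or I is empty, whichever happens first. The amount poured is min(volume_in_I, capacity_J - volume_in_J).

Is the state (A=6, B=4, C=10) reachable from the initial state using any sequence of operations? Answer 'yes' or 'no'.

Answer: no

Derivation:
BFS explored all 480 reachable states.
Reachable set includes: (0,0,0), (0,0,1), (0,0,2), (0,0,3), (0,0,4), (0,0,5), (0,0,6), (0,0,7), (0,0,8), (0,0,9), (0,0,10), (0,0,11) ...
Target (A=6, B=4, C=10) not in reachable set → no.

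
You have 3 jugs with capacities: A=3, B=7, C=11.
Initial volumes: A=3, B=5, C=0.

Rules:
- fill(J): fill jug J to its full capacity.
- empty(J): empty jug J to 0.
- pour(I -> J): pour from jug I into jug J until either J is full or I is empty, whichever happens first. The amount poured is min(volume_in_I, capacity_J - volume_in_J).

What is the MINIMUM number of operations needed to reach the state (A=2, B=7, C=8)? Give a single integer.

Answer: 7

Derivation:
BFS from (A=3, B=5, C=0). One shortest path:
  1. fill(B) -> (A=3 B=7 C=0)
  2. pour(A -> C) -> (A=0 B=7 C=3)
  3. pour(B -> C) -> (A=0 B=0 C=10)
  4. fill(B) -> (A=0 B=7 C=10)
  5. pour(B -> A) -> (A=3 B=4 C=10)
  6. pour(A -> C) -> (A=2 B=4 C=11)
  7. pour(C -> B) -> (A=2 B=7 C=8)
Reached target in 7 moves.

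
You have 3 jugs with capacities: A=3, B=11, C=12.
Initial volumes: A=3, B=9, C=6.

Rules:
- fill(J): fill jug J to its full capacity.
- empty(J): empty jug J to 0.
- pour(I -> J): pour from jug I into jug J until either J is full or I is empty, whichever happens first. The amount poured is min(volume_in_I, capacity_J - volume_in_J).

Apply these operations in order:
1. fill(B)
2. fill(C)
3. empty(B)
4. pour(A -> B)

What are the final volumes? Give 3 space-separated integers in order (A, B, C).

Step 1: fill(B) -> (A=3 B=11 C=6)
Step 2: fill(C) -> (A=3 B=11 C=12)
Step 3: empty(B) -> (A=3 B=0 C=12)
Step 4: pour(A -> B) -> (A=0 B=3 C=12)

Answer: 0 3 12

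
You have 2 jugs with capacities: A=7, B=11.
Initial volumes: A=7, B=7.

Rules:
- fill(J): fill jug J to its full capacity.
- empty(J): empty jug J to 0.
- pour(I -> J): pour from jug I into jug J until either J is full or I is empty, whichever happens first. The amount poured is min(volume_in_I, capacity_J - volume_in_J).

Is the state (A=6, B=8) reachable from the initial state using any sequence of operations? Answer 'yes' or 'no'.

Answer: no

Derivation:
BFS explored all 36 reachable states.
Reachable set includes: (0,0), (0,1), (0,2), (0,3), (0,4), (0,5), (0,6), (0,7), (0,8), (0,9), (0,10), (0,11) ...
Target (A=6, B=8) not in reachable set → no.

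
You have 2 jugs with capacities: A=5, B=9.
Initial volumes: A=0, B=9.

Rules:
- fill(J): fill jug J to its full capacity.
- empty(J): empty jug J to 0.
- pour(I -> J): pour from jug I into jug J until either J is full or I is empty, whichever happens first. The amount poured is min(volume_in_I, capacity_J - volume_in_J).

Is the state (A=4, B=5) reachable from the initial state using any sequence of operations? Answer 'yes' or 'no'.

Answer: no

Derivation:
BFS explored all 28 reachable states.
Reachable set includes: (0,0), (0,1), (0,2), (0,3), (0,4), (0,5), (0,6), (0,7), (0,8), (0,9), (1,0), (1,9) ...
Target (A=4, B=5) not in reachable set → no.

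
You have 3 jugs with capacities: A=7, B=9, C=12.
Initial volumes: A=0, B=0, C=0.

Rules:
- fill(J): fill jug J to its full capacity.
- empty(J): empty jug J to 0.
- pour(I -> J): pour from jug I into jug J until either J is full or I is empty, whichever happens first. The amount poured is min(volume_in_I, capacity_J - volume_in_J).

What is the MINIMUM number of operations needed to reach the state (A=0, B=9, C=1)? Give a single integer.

Answer: 6

Derivation:
BFS from (A=0, B=0, C=0). One shortest path:
  1. fill(A) -> (A=7 B=0 C=0)
  2. fill(C) -> (A=7 B=0 C=12)
  3. pour(A -> B) -> (A=0 B=7 C=12)
  4. pour(C -> B) -> (A=0 B=9 C=10)
  5. empty(B) -> (A=0 B=0 C=10)
  6. pour(C -> B) -> (A=0 B=9 C=1)
Reached target in 6 moves.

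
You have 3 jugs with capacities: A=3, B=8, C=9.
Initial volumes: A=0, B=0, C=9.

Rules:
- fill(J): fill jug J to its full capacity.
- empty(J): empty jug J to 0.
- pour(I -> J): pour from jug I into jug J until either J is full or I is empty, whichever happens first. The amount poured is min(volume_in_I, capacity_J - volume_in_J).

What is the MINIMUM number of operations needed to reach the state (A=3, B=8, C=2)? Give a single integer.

BFS from (A=0, B=0, C=9). One shortest path:
  1. fill(A) -> (A=3 B=0 C=9)
  2. pour(C -> B) -> (A=3 B=8 C=1)
  3. empty(B) -> (A=3 B=0 C=1)
  4. pour(C -> B) -> (A=3 B=1 C=0)
  5. fill(C) -> (A=3 B=1 C=9)
  6. pour(C -> B) -> (A=3 B=8 C=2)
Reached target in 6 moves.

Answer: 6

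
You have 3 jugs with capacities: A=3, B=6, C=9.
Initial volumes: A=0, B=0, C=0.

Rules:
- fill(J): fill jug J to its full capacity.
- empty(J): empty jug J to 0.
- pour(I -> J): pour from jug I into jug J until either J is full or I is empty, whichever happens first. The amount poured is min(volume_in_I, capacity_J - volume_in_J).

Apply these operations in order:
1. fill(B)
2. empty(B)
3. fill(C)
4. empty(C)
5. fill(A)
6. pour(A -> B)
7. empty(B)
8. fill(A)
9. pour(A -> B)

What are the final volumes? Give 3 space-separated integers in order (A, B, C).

Answer: 0 3 0

Derivation:
Step 1: fill(B) -> (A=0 B=6 C=0)
Step 2: empty(B) -> (A=0 B=0 C=0)
Step 3: fill(C) -> (A=0 B=0 C=9)
Step 4: empty(C) -> (A=0 B=0 C=0)
Step 5: fill(A) -> (A=3 B=0 C=0)
Step 6: pour(A -> B) -> (A=0 B=3 C=0)
Step 7: empty(B) -> (A=0 B=0 C=0)
Step 8: fill(A) -> (A=3 B=0 C=0)
Step 9: pour(A -> B) -> (A=0 B=3 C=0)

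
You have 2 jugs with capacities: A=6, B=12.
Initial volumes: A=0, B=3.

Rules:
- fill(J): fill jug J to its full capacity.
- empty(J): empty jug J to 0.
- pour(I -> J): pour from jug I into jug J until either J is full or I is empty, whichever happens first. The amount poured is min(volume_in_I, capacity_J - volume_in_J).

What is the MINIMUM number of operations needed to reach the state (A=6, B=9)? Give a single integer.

Answer: 3

Derivation:
BFS from (A=0, B=3). One shortest path:
  1. fill(A) -> (A=6 B=3)
  2. pour(A -> B) -> (A=0 B=9)
  3. fill(A) -> (A=6 B=9)
Reached target in 3 moves.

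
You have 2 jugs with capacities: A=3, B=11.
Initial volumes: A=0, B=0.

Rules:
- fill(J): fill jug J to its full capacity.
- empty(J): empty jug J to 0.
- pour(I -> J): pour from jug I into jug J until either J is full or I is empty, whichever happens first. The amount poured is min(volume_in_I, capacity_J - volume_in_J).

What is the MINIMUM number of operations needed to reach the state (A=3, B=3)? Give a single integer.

Answer: 3

Derivation:
BFS from (A=0, B=0). One shortest path:
  1. fill(A) -> (A=3 B=0)
  2. pour(A -> B) -> (A=0 B=3)
  3. fill(A) -> (A=3 B=3)
Reached target in 3 moves.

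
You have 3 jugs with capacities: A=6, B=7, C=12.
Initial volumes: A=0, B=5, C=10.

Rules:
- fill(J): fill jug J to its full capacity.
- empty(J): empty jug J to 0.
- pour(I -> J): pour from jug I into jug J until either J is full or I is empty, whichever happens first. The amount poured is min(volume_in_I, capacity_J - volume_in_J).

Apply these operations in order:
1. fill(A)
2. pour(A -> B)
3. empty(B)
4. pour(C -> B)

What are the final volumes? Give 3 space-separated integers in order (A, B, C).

Step 1: fill(A) -> (A=6 B=5 C=10)
Step 2: pour(A -> B) -> (A=4 B=7 C=10)
Step 3: empty(B) -> (A=4 B=0 C=10)
Step 4: pour(C -> B) -> (A=4 B=7 C=3)

Answer: 4 7 3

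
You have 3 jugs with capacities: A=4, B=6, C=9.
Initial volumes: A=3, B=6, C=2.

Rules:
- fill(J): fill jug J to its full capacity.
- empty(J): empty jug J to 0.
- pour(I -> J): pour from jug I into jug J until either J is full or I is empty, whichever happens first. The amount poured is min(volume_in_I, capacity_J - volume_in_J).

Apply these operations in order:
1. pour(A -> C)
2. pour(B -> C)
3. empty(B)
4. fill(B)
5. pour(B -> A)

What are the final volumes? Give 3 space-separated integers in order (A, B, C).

Answer: 4 2 9

Derivation:
Step 1: pour(A -> C) -> (A=0 B=6 C=5)
Step 2: pour(B -> C) -> (A=0 B=2 C=9)
Step 3: empty(B) -> (A=0 B=0 C=9)
Step 4: fill(B) -> (A=0 B=6 C=9)
Step 5: pour(B -> A) -> (A=4 B=2 C=9)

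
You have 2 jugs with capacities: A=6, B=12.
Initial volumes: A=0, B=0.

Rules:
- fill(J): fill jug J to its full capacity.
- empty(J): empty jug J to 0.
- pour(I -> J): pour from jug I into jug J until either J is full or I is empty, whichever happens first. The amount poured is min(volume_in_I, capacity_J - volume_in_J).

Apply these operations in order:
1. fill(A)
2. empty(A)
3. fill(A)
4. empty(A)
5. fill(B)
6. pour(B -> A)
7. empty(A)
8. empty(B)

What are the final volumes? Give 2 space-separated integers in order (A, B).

Answer: 0 0

Derivation:
Step 1: fill(A) -> (A=6 B=0)
Step 2: empty(A) -> (A=0 B=0)
Step 3: fill(A) -> (A=6 B=0)
Step 4: empty(A) -> (A=0 B=0)
Step 5: fill(B) -> (A=0 B=12)
Step 6: pour(B -> A) -> (A=6 B=6)
Step 7: empty(A) -> (A=0 B=6)
Step 8: empty(B) -> (A=0 B=0)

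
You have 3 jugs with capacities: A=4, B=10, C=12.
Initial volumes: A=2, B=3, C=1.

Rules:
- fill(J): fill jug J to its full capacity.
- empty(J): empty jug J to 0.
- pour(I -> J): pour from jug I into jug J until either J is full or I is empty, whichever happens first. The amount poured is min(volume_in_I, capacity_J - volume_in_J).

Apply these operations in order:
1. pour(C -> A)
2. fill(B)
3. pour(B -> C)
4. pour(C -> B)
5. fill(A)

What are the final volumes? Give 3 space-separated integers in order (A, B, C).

Step 1: pour(C -> A) -> (A=3 B=3 C=0)
Step 2: fill(B) -> (A=3 B=10 C=0)
Step 3: pour(B -> C) -> (A=3 B=0 C=10)
Step 4: pour(C -> B) -> (A=3 B=10 C=0)
Step 5: fill(A) -> (A=4 B=10 C=0)

Answer: 4 10 0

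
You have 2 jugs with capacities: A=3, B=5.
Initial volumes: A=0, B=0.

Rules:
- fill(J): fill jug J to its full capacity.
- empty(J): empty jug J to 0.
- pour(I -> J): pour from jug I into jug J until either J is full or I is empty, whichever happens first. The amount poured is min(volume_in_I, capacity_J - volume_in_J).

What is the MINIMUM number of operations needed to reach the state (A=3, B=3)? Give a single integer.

Answer: 3

Derivation:
BFS from (A=0, B=0). One shortest path:
  1. fill(A) -> (A=3 B=0)
  2. pour(A -> B) -> (A=0 B=3)
  3. fill(A) -> (A=3 B=3)
Reached target in 3 moves.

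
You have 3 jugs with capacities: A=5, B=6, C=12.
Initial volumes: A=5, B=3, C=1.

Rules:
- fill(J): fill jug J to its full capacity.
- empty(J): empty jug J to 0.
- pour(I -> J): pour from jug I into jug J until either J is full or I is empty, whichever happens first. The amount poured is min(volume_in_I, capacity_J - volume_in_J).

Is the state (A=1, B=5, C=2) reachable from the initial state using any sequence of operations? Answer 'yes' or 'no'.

Answer: no

Derivation:
BFS explored all 326 reachable states.
Reachable set includes: (0,0,0), (0,0,1), (0,0,2), (0,0,3), (0,0,4), (0,0,5), (0,0,6), (0,0,7), (0,0,8), (0,0,9), (0,0,10), (0,0,11) ...
Target (A=1, B=5, C=2) not in reachable set → no.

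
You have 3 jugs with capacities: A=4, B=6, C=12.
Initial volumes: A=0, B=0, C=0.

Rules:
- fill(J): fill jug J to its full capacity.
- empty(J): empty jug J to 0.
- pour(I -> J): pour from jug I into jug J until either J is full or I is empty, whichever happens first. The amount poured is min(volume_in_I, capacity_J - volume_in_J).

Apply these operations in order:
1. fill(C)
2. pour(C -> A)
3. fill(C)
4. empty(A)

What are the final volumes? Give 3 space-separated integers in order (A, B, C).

Answer: 0 0 12

Derivation:
Step 1: fill(C) -> (A=0 B=0 C=12)
Step 2: pour(C -> A) -> (A=4 B=0 C=8)
Step 3: fill(C) -> (A=4 B=0 C=12)
Step 4: empty(A) -> (A=0 B=0 C=12)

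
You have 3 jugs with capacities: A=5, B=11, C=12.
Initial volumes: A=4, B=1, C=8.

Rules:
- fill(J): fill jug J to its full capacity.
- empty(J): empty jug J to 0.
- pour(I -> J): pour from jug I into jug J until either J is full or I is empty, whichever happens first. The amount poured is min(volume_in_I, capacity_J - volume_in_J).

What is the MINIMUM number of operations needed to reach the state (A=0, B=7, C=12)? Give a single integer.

Answer: 3

Derivation:
BFS from (A=4, B=1, C=8). One shortest path:
  1. empty(A) -> (A=0 B=1 C=8)
  2. fill(B) -> (A=0 B=11 C=8)
  3. pour(B -> C) -> (A=0 B=7 C=12)
Reached target in 3 moves.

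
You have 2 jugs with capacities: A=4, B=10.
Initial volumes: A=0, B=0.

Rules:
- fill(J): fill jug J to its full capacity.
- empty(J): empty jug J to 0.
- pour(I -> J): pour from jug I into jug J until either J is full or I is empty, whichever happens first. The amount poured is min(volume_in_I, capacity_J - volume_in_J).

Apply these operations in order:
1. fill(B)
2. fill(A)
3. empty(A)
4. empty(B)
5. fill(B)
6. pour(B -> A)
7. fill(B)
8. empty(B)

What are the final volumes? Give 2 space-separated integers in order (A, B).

Answer: 4 0

Derivation:
Step 1: fill(B) -> (A=0 B=10)
Step 2: fill(A) -> (A=4 B=10)
Step 3: empty(A) -> (A=0 B=10)
Step 4: empty(B) -> (A=0 B=0)
Step 5: fill(B) -> (A=0 B=10)
Step 6: pour(B -> A) -> (A=4 B=6)
Step 7: fill(B) -> (A=4 B=10)
Step 8: empty(B) -> (A=4 B=0)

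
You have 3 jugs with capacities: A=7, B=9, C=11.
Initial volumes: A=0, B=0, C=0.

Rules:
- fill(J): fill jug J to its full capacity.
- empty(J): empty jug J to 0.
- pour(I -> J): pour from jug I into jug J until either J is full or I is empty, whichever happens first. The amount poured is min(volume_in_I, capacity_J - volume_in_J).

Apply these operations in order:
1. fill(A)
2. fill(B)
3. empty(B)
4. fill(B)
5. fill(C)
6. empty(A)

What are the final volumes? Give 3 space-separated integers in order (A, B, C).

Step 1: fill(A) -> (A=7 B=0 C=0)
Step 2: fill(B) -> (A=7 B=9 C=0)
Step 3: empty(B) -> (A=7 B=0 C=0)
Step 4: fill(B) -> (A=7 B=9 C=0)
Step 5: fill(C) -> (A=7 B=9 C=11)
Step 6: empty(A) -> (A=0 B=9 C=11)

Answer: 0 9 11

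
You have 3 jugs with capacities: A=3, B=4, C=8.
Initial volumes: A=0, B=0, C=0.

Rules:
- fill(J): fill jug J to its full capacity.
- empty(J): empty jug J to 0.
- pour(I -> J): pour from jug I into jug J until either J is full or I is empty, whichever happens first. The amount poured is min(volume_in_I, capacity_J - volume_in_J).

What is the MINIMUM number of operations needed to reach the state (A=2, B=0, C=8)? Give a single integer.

BFS from (A=0, B=0, C=0). One shortest path:
  1. fill(A) -> (A=3 B=0 C=0)
  2. fill(B) -> (A=3 B=4 C=0)
  3. pour(A -> C) -> (A=0 B=4 C=3)
  4. fill(A) -> (A=3 B=4 C=3)
  5. pour(B -> C) -> (A=3 B=0 C=7)
  6. pour(A -> C) -> (A=2 B=0 C=8)
Reached target in 6 moves.

Answer: 6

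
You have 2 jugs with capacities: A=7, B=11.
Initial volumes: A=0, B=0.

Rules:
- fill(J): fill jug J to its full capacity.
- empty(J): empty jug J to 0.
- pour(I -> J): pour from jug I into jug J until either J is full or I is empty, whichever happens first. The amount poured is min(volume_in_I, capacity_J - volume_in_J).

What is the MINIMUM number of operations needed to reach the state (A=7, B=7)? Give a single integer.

BFS from (A=0, B=0). One shortest path:
  1. fill(A) -> (A=7 B=0)
  2. pour(A -> B) -> (A=0 B=7)
  3. fill(A) -> (A=7 B=7)
Reached target in 3 moves.

Answer: 3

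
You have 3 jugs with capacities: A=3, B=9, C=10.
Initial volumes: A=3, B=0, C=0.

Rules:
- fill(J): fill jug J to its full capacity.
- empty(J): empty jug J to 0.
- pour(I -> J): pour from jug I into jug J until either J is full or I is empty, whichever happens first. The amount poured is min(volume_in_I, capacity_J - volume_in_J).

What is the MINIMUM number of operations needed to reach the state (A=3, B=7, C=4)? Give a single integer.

BFS from (A=3, B=0, C=0). One shortest path:
  1. fill(C) -> (A=3 B=0 C=10)
  2. pour(C -> B) -> (A=3 B=9 C=1)
  3. empty(B) -> (A=3 B=0 C=1)
  4. pour(A -> B) -> (A=0 B=3 C=1)
  5. pour(C -> A) -> (A=1 B=3 C=0)
  6. fill(C) -> (A=1 B=3 C=10)
  7. pour(C -> B) -> (A=1 B=9 C=4)
  8. pour(B -> A) -> (A=3 B=7 C=4)
Reached target in 8 moves.

Answer: 8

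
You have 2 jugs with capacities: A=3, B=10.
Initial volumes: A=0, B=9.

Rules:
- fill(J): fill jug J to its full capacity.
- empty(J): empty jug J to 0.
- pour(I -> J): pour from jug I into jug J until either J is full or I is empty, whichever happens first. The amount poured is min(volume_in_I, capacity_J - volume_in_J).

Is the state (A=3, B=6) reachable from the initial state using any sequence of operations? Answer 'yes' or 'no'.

Answer: yes

Derivation:
BFS from (A=0, B=9):
  1. pour(B -> A) -> (A=3 B=6)
Target reached → yes.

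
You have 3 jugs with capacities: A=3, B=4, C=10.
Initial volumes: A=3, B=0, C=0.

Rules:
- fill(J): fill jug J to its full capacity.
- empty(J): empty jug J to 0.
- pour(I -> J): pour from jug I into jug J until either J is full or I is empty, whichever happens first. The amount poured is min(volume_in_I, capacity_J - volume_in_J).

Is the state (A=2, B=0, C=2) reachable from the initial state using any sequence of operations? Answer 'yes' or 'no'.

Answer: yes

Derivation:
BFS from (A=3, B=0, C=0):
  1. fill(B) -> (A=3 B=4 C=0)
  2. pour(A -> C) -> (A=0 B=4 C=3)
  3. pour(B -> A) -> (A=3 B=1 C=3)
  4. pour(A -> C) -> (A=0 B=1 C=6)
  5. pour(B -> A) -> (A=1 B=0 C=6)
  6. pour(C -> B) -> (A=1 B=4 C=2)
  7. pour(B -> A) -> (A=3 B=2 C=2)
  8. empty(A) -> (A=0 B=2 C=2)
  9. pour(B -> A) -> (A=2 B=0 C=2)
Target reached → yes.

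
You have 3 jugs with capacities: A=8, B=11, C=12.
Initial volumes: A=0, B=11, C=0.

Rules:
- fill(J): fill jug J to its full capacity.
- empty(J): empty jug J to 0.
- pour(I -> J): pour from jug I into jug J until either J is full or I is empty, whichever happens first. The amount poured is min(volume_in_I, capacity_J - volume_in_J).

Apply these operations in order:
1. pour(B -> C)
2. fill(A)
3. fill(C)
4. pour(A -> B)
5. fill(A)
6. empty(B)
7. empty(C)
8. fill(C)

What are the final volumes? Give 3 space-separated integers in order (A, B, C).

Answer: 8 0 12

Derivation:
Step 1: pour(B -> C) -> (A=0 B=0 C=11)
Step 2: fill(A) -> (A=8 B=0 C=11)
Step 3: fill(C) -> (A=8 B=0 C=12)
Step 4: pour(A -> B) -> (A=0 B=8 C=12)
Step 5: fill(A) -> (A=8 B=8 C=12)
Step 6: empty(B) -> (A=8 B=0 C=12)
Step 7: empty(C) -> (A=8 B=0 C=0)
Step 8: fill(C) -> (A=8 B=0 C=12)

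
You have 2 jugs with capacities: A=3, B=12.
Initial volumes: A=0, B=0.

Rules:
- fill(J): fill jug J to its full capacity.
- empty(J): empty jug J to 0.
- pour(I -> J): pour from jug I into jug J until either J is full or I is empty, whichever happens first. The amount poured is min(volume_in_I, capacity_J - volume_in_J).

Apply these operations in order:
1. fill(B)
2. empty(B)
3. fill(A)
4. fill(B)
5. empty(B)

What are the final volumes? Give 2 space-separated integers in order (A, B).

Step 1: fill(B) -> (A=0 B=12)
Step 2: empty(B) -> (A=0 B=0)
Step 3: fill(A) -> (A=3 B=0)
Step 4: fill(B) -> (A=3 B=12)
Step 5: empty(B) -> (A=3 B=0)

Answer: 3 0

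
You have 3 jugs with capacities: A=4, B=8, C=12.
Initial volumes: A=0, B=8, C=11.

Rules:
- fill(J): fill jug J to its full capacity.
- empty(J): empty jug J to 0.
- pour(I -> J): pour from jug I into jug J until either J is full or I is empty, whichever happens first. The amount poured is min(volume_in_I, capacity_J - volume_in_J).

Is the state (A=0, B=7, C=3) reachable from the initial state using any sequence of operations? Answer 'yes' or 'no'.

Answer: no

Derivation:
BFS explored all 68 reachable states.
Reachable set includes: (0,0,0), (0,0,3), (0,0,4), (0,0,7), (0,0,8), (0,0,11), (0,0,12), (0,3,0), (0,3,4), (0,3,8), (0,3,12), (0,4,0) ...
Target (A=0, B=7, C=3) not in reachable set → no.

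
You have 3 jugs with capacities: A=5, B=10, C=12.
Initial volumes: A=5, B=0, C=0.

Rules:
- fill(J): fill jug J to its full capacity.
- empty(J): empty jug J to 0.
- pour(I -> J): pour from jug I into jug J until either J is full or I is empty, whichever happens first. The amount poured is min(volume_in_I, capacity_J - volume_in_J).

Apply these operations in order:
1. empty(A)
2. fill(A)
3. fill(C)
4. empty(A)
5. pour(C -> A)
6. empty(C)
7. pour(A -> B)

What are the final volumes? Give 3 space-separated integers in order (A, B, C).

Answer: 0 5 0

Derivation:
Step 1: empty(A) -> (A=0 B=0 C=0)
Step 2: fill(A) -> (A=5 B=0 C=0)
Step 3: fill(C) -> (A=5 B=0 C=12)
Step 4: empty(A) -> (A=0 B=0 C=12)
Step 5: pour(C -> A) -> (A=5 B=0 C=7)
Step 6: empty(C) -> (A=5 B=0 C=0)
Step 7: pour(A -> B) -> (A=0 B=5 C=0)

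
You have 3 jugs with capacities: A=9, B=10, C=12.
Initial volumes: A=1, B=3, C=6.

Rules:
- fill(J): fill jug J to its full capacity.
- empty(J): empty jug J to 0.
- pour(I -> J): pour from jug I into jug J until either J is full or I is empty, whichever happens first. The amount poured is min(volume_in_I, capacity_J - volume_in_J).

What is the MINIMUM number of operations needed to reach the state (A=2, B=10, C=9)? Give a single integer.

Answer: 5

Derivation:
BFS from (A=1, B=3, C=6). One shortest path:
  1. fill(A) -> (A=9 B=3 C=6)
  2. empty(C) -> (A=9 B=3 C=0)
  3. pour(A -> C) -> (A=0 B=3 C=9)
  4. fill(A) -> (A=9 B=3 C=9)
  5. pour(A -> B) -> (A=2 B=10 C=9)
Reached target in 5 moves.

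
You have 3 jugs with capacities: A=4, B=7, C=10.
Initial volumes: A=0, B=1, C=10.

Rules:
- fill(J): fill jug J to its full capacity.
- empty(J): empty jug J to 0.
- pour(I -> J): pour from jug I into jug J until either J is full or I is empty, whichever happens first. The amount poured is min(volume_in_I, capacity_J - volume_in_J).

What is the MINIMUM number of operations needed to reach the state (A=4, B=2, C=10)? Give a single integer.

BFS from (A=0, B=1, C=10). One shortest path:
  1. empty(B) -> (A=0 B=0 C=10)
  2. pour(C -> A) -> (A=4 B=0 C=6)
  3. empty(A) -> (A=0 B=0 C=6)
  4. pour(C -> A) -> (A=4 B=0 C=2)
  5. pour(C -> B) -> (A=4 B=2 C=0)
  6. fill(C) -> (A=4 B=2 C=10)
Reached target in 6 moves.

Answer: 6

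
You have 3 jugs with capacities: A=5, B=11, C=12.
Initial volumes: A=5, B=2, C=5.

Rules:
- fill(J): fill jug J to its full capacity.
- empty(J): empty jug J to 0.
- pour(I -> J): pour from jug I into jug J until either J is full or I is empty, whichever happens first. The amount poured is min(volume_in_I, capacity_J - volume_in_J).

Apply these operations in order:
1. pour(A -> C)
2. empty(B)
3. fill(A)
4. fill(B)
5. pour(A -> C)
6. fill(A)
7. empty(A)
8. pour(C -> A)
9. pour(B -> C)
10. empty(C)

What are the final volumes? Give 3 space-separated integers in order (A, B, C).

Answer: 5 6 0

Derivation:
Step 1: pour(A -> C) -> (A=0 B=2 C=10)
Step 2: empty(B) -> (A=0 B=0 C=10)
Step 3: fill(A) -> (A=5 B=0 C=10)
Step 4: fill(B) -> (A=5 B=11 C=10)
Step 5: pour(A -> C) -> (A=3 B=11 C=12)
Step 6: fill(A) -> (A=5 B=11 C=12)
Step 7: empty(A) -> (A=0 B=11 C=12)
Step 8: pour(C -> A) -> (A=5 B=11 C=7)
Step 9: pour(B -> C) -> (A=5 B=6 C=12)
Step 10: empty(C) -> (A=5 B=6 C=0)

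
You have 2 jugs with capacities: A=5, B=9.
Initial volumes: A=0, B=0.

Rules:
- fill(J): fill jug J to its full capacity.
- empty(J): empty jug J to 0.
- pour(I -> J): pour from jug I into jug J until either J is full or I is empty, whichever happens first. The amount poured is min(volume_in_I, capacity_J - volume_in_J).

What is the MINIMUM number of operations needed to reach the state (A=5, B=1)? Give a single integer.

BFS from (A=0, B=0). One shortest path:
  1. fill(A) -> (A=5 B=0)
  2. pour(A -> B) -> (A=0 B=5)
  3. fill(A) -> (A=5 B=5)
  4. pour(A -> B) -> (A=1 B=9)
  5. empty(B) -> (A=1 B=0)
  6. pour(A -> B) -> (A=0 B=1)
  7. fill(A) -> (A=5 B=1)
Reached target in 7 moves.

Answer: 7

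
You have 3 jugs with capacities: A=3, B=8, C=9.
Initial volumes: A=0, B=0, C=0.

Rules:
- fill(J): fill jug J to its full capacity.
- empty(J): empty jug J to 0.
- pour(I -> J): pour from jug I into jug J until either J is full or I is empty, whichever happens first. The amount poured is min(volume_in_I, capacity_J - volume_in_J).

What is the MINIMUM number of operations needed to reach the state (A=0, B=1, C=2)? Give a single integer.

Answer: 8

Derivation:
BFS from (A=0, B=0, C=0). One shortest path:
  1. fill(A) -> (A=3 B=0 C=0)
  2. fill(B) -> (A=3 B=8 C=0)
  3. pour(B -> C) -> (A=3 B=0 C=8)
  4. pour(A -> C) -> (A=2 B=0 C=9)
  5. pour(C -> B) -> (A=2 B=8 C=1)
  6. empty(B) -> (A=2 B=0 C=1)
  7. pour(C -> B) -> (A=2 B=1 C=0)
  8. pour(A -> C) -> (A=0 B=1 C=2)
Reached target in 8 moves.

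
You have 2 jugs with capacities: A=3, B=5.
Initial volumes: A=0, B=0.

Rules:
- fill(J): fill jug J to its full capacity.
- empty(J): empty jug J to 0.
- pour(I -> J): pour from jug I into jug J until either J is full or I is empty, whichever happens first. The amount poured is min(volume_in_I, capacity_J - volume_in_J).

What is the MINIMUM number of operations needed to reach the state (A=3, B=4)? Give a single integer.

BFS from (A=0, B=0). One shortest path:
  1. fill(B) -> (A=0 B=5)
  2. pour(B -> A) -> (A=3 B=2)
  3. empty(A) -> (A=0 B=2)
  4. pour(B -> A) -> (A=2 B=0)
  5. fill(B) -> (A=2 B=5)
  6. pour(B -> A) -> (A=3 B=4)
Reached target in 6 moves.

Answer: 6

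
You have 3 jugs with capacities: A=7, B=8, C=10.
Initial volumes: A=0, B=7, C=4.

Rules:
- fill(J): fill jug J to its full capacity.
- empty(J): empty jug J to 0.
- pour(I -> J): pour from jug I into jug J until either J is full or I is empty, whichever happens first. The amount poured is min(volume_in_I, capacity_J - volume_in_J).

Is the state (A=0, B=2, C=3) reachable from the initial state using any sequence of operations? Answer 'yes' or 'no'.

BFS from (A=0, B=7, C=4):
  1. fill(B) -> (A=0 B=8 C=4)
  2. pour(B -> C) -> (A=0 B=2 C=10)
  3. pour(C -> A) -> (A=7 B=2 C=3)
  4. empty(A) -> (A=0 B=2 C=3)
Target reached → yes.

Answer: yes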